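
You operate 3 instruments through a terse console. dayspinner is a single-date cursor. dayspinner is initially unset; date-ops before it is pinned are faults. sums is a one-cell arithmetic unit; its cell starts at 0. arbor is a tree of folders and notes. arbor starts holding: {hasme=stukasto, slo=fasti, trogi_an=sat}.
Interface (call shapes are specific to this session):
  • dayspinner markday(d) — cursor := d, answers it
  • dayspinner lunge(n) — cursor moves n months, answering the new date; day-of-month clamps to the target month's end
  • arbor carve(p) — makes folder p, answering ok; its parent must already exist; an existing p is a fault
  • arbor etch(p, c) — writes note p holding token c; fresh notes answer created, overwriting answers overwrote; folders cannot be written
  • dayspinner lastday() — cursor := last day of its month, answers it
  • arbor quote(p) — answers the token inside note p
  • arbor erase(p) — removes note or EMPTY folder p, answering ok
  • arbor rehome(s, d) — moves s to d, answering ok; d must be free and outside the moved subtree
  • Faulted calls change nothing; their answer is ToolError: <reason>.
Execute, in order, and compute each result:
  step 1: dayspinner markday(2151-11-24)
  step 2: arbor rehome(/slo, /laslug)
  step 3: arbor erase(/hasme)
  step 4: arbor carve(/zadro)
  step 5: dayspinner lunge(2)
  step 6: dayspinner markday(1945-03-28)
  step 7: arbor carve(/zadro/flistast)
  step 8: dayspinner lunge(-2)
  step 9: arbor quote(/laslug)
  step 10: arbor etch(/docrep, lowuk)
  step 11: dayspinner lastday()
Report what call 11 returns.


Answer: 1945-01-31

Derivation:
→ dayspinner markday(2151-11-24)
← 2151-11-24
→ arbor rehome(/slo, /laslug)
← ok
→ arbor erase(/hasme)
← ok
→ arbor carve(/zadro)
← ok
→ dayspinner lunge(2)
← 2152-01-24
→ dayspinner markday(1945-03-28)
← 1945-03-28
→ arbor carve(/zadro/flistast)
← ok
→ dayspinner lunge(-2)
← 1945-01-28
→ arbor quote(/laslug)
← fasti
→ arbor etch(/docrep, lowuk)
← created
→ dayspinner lastday()
← 1945-01-31


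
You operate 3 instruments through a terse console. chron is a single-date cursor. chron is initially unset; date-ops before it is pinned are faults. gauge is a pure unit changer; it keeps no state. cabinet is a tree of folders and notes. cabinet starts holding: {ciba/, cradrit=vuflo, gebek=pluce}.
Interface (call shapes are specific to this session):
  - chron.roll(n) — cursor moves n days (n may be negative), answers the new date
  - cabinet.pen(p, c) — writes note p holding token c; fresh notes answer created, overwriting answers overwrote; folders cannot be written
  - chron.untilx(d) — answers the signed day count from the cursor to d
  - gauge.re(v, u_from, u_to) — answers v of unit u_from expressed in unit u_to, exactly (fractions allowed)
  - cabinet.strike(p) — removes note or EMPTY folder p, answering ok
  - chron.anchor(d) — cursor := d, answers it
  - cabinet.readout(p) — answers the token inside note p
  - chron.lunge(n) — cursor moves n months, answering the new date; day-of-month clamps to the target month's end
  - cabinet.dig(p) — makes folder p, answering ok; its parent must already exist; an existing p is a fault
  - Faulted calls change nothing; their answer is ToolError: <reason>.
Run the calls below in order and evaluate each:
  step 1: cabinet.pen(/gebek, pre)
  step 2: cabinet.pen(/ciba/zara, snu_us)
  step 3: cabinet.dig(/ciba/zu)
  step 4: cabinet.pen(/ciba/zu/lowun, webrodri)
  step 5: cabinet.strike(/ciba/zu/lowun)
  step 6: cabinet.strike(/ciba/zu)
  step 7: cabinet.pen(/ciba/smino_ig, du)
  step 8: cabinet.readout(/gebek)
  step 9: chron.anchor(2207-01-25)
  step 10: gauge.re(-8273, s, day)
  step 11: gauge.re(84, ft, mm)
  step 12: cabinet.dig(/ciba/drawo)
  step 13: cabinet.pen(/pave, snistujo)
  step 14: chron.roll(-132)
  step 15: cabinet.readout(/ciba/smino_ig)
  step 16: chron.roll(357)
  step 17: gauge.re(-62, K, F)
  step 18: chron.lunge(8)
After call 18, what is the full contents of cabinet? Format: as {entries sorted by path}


Act: cabinet.pen[p=/gebek; c=pre]
Obs: overwrote
Act: cabinet.pen[p=/ciba/zara; c=snu_us]
Obs: created
Act: cabinet.dig[p=/ciba/zu]
Obs: ok
Act: cabinet.pen[p=/ciba/zu/lowun; c=webrodri]
Obs: created
Act: cabinet.strike[p=/ciba/zu/lowun]
Obs: ok
Act: cabinet.strike[p=/ciba/zu]
Obs: ok
Act: cabinet.pen[p=/ciba/smino_ig; c=du]
Obs: created
Act: cabinet.readout[p=/gebek]
Obs: pre
Act: chron.anchor[d=2207-01-25]
Obs: 2207-01-25
Act: gauge.re[v=-8273; u_from=s; u_to=day]
Obs: -8273/86400
Act: gauge.re[v=84; u_from=ft; u_to=mm]
Obs: 128016/5
Act: cabinet.dig[p=/ciba/drawo]
Obs: ok
Act: cabinet.pen[p=/pave; c=snistujo]
Obs: created
Act: chron.roll[n=-132]
Obs: 2206-09-15
Act: cabinet.readout[p=/ciba/smino_ig]
Obs: du
Act: chron.roll[n=357]
Obs: 2207-09-07
Act: gauge.re[v=-62; u_from=K; u_to=F]
Obs: -57127/100
Act: chron.lunge[n=8]
Obs: 2208-05-07

Answer: {ciba/, ciba/drawo/, ciba/smino_ig=du, ciba/zara=snu_us, cradrit=vuflo, gebek=pre, pave=snistujo}


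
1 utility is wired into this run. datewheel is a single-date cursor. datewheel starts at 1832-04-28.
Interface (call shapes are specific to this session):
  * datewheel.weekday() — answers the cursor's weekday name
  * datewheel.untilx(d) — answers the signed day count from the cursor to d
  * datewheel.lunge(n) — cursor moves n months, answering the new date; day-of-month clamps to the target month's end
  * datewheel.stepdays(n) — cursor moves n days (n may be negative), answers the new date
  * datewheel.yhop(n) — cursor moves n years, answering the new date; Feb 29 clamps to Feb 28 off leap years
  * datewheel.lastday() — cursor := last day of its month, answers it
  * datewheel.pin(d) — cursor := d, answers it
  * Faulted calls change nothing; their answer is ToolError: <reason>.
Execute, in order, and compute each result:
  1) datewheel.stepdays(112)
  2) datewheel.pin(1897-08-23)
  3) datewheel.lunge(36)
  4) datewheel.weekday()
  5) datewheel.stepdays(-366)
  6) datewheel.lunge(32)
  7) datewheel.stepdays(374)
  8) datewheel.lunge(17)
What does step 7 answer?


Answer: 1903-05-01

Derivation:
~$ datewheel.stepdays n: 112
  1832-08-18
~$ datewheel.pin d: 1897-08-23
  1897-08-23
~$ datewheel.lunge n: 36
  1900-08-23
~$ datewheel.weekday
  Thursday
~$ datewheel.stepdays n: -366
  1899-08-22
~$ datewheel.lunge n: 32
  1902-04-22
~$ datewheel.stepdays n: 374
  1903-05-01
~$ datewheel.lunge n: 17
  1904-10-01


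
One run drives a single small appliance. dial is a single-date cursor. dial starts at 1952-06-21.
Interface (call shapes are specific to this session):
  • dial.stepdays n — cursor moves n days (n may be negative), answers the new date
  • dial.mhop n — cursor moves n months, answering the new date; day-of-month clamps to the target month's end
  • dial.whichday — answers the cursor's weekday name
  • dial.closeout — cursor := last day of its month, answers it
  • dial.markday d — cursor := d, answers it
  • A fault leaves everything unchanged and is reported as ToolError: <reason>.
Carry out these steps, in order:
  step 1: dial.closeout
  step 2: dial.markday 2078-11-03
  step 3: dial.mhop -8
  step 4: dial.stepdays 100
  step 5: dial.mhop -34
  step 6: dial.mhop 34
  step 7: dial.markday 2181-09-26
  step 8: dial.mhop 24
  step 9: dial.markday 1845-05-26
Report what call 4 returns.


Answer: 2078-06-11

Derivation:
I invoke closeout(), and observe 1952-06-30.
I invoke markday using 2078-11-03, yielding 2078-11-03.
Then mhop using -8, giving 2078-03-03.
I run stepdays using 100, giving 2078-06-11.
Invoking mhop using -34, and observe 2075-08-11.
I use mhop using 34: 2078-06-11.
Invoking markday using 2181-09-26, — result: 2181-09-26.
Then mhop using 24, and get 2183-09-26.
I run markday using 1845-05-26, and observe 1845-05-26.


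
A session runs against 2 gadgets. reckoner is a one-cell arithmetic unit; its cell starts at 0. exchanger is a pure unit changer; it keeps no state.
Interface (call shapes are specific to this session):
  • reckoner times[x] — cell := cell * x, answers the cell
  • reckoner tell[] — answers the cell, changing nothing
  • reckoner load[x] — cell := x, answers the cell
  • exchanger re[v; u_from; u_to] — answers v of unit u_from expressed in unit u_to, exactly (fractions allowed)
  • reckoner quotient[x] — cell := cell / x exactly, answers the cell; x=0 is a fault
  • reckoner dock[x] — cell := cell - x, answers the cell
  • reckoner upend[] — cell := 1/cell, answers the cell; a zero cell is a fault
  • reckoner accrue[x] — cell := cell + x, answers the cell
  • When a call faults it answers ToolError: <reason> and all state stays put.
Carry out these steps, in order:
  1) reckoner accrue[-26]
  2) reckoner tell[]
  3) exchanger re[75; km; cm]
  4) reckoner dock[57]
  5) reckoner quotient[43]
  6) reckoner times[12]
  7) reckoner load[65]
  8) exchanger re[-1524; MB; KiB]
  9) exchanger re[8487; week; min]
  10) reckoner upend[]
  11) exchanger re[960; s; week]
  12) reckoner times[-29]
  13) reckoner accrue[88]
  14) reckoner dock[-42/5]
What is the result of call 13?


-> reckoner accrue(x→-26)
<- -26
-> reckoner tell()
<- -26
-> exchanger re(v→75, u_from→km, u_to→cm)
<- 7500000
-> reckoner dock(x→57)
<- -83
-> reckoner quotient(x→43)
<- -83/43
-> reckoner times(x→12)
<- -996/43
-> reckoner load(x→65)
<- 65
-> exchanger re(v→-1524, u_from→MB, u_to→KiB)
<- -5953125/4
-> exchanger re(v→8487, u_from→week, u_to→min)
<- 85548960
-> reckoner upend()
<- 1/65
-> exchanger re(v→960, u_from→s, u_to→week)
<- 1/630
-> reckoner times(x→-29)
<- -29/65
-> reckoner accrue(x→88)
<- 5691/65
-> reckoner dock(x→-42/5)
<- 6237/65

Answer: 5691/65


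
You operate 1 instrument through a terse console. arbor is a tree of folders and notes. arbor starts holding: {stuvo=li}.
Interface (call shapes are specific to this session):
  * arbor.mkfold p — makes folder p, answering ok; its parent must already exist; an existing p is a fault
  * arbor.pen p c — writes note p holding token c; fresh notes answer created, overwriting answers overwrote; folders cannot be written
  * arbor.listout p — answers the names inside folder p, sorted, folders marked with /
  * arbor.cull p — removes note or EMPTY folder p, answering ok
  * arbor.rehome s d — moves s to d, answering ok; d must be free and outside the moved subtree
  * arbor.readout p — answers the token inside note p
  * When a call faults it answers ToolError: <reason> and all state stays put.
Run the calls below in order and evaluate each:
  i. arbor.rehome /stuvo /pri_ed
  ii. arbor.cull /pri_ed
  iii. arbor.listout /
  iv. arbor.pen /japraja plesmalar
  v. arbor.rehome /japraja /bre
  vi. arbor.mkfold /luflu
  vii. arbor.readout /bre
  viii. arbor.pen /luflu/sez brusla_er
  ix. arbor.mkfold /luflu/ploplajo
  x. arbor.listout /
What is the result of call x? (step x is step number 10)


Answer: [bre, luflu/]

Derivation:
# rehome(s='/stuvo', d='/pri_ed') == ok
# cull(p='/pri_ed') == ok
# listout(p='/') == []
# pen(p='/japraja', c='plesmalar') == created
# rehome(s='/japraja', d='/bre') == ok
# mkfold(p='/luflu') == ok
# readout(p='/bre') == plesmalar
# pen(p='/luflu/sez', c='brusla_er') == created
# mkfold(p='/luflu/ploplajo') == ok
# listout(p='/') == [bre, luflu/]


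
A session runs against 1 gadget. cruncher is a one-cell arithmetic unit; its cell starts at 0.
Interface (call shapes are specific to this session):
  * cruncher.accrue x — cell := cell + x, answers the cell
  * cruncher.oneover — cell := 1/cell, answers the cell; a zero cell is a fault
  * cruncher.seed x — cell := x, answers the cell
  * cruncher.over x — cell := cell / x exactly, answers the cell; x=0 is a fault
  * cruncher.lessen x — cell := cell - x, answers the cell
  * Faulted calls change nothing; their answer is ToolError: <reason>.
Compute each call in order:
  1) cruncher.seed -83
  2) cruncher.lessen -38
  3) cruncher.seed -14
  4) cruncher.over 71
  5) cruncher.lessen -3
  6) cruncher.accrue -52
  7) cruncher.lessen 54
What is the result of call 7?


→ cruncher.seed(x→-83)
← -83
→ cruncher.lessen(x→-38)
← -45
→ cruncher.seed(x→-14)
← -14
→ cruncher.over(x→71)
← -14/71
→ cruncher.lessen(x→-3)
← 199/71
→ cruncher.accrue(x→-52)
← -3493/71
→ cruncher.lessen(x→54)
← -7327/71

Answer: -7327/71


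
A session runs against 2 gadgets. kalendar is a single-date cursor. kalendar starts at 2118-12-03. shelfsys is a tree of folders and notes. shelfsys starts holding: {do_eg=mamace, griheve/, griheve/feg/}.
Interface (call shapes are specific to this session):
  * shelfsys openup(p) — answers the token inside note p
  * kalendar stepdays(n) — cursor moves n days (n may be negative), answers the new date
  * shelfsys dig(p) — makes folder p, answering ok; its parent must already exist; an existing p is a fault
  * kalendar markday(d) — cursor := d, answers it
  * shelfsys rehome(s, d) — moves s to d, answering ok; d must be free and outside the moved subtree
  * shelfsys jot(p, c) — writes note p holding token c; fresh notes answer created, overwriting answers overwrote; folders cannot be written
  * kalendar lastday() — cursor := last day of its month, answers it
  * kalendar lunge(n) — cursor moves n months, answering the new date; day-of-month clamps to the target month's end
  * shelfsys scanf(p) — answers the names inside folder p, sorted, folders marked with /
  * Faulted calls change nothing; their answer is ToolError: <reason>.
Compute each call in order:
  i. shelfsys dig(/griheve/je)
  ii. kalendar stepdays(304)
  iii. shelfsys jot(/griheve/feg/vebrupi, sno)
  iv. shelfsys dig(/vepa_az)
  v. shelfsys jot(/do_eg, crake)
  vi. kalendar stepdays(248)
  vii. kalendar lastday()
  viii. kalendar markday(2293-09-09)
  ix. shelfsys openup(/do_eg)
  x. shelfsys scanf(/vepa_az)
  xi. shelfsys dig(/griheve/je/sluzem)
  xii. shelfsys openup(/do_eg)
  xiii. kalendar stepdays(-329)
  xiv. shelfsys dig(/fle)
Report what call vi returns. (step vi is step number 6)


Answer: 2120-06-07

Derivation:
Act: shelfsys dig[p='/griheve/je']
Obs: ok
Act: kalendar stepdays[n='304']
Obs: 2119-10-03
Act: shelfsys jot[p='/griheve/feg/vebrupi'; c='sno']
Obs: created
Act: shelfsys dig[p='/vepa_az']
Obs: ok
Act: shelfsys jot[p='/do_eg'; c='crake']
Obs: overwrote
Act: kalendar stepdays[n='248']
Obs: 2120-06-07
Act: kalendar lastday[]
Obs: 2120-06-30
Act: kalendar markday[d='2293-09-09']
Obs: 2293-09-09
Act: shelfsys openup[p='/do_eg']
Obs: crake
Act: shelfsys scanf[p='/vepa_az']
Obs: []
Act: shelfsys dig[p='/griheve/je/sluzem']
Obs: ok
Act: shelfsys openup[p='/do_eg']
Obs: crake
Act: kalendar stepdays[n='-329']
Obs: 2292-10-15
Act: shelfsys dig[p='/fle']
Obs: ok


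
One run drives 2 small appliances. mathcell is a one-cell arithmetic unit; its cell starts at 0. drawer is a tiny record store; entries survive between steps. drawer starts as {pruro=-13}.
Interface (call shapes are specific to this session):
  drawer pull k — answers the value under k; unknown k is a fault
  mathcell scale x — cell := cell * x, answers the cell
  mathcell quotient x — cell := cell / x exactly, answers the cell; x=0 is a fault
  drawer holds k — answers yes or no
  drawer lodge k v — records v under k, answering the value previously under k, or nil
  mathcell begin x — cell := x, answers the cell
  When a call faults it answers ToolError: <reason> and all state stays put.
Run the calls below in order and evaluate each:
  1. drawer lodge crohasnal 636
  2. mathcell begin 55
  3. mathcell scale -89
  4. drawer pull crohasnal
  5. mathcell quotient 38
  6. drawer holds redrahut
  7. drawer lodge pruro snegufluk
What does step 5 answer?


·→ drawer lodge(crohasnal, 636)
·← nil
·→ mathcell begin(55)
·← 55
·→ mathcell scale(-89)
·← -4895
·→ drawer pull(crohasnal)
·← 636
·→ mathcell quotient(38)
·← -4895/38
·→ drawer holds(redrahut)
·← no
·→ drawer lodge(pruro, snegufluk)
·← -13

Answer: -4895/38


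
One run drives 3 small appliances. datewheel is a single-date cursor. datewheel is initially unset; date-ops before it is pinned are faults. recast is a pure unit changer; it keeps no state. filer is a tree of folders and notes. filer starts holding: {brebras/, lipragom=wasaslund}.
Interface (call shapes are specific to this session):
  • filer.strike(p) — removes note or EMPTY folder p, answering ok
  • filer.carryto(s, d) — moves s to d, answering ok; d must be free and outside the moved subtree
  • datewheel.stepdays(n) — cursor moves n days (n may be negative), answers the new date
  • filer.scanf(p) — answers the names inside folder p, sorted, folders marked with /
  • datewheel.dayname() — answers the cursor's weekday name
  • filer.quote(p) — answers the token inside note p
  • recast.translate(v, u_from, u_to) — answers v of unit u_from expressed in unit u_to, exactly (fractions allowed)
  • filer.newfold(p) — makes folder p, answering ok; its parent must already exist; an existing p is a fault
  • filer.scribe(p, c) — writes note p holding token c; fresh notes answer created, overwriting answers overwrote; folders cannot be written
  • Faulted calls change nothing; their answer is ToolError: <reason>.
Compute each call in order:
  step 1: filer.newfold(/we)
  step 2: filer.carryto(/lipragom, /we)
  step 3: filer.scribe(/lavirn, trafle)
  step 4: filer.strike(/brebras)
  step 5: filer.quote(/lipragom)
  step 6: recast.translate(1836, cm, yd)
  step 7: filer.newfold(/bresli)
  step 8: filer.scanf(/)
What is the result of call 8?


I run newfold using p: /we, and observe ok.
I call carryto using s: /lipragom, d: /we, giving ToolError: exists.
Invoking scribe using p: /lavirn, c: trafle, giving created.
I call strike using p: /brebras, yielding ok.
I call quote using p: /lipragom: wasaslund.
Next I call translate using v: 1836, u_from: cm, u_to: yd, and see 2550/127.
Now I run newfold using p: /bresli, which returns ok.
I use scanf using p: /, yielding [bresli/, lavirn, lipragom, we/].

Answer: [bresli/, lavirn, lipragom, we/]


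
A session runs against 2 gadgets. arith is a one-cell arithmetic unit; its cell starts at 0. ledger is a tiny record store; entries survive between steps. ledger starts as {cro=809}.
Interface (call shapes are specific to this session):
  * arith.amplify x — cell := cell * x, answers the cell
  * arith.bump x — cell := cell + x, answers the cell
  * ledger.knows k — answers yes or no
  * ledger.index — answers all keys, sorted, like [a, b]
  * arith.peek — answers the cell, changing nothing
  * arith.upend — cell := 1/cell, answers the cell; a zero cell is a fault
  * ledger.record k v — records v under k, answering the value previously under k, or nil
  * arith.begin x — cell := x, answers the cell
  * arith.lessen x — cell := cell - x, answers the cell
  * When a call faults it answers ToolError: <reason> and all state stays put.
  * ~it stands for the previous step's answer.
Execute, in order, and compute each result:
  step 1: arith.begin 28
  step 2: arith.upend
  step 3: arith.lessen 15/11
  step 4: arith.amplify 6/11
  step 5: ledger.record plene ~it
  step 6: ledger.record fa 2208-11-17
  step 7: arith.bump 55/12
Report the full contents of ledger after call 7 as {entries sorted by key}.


Answer: {cro=809, fa=2208-11-17, plene=-1227/1694}

Derivation:
Step: arith.begin[x→28]
Result: 28
Step: arith.upend[]
Result: 1/28
Step: arith.lessen[x→15/11]
Result: -409/308
Step: arith.amplify[x→6/11]
Result: -1227/1694
Step: ledger.record[k→plene; v→~it]
Result: nil
Step: ledger.record[k→fa; v→2208-11-17]
Result: nil
Step: arith.bump[x→55/12]
Result: 39223/10164


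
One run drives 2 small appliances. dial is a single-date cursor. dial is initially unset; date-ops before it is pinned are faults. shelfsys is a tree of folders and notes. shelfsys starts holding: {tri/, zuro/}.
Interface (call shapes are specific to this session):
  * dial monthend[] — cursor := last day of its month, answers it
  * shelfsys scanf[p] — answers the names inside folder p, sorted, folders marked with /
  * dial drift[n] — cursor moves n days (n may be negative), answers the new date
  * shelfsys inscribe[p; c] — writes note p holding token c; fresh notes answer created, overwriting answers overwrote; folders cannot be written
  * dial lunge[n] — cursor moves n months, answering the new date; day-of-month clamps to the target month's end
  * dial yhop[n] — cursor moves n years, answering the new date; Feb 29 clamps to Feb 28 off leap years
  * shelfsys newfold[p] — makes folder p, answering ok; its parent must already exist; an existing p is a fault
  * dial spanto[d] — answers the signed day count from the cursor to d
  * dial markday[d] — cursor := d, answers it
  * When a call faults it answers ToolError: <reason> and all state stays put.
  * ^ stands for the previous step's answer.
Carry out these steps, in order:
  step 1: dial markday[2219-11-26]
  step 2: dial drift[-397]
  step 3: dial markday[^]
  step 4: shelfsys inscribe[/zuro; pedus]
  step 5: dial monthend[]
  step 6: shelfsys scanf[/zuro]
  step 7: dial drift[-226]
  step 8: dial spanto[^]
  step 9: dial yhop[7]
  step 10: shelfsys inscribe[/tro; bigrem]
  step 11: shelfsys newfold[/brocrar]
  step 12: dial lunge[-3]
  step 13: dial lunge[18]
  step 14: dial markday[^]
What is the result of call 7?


>>> dial markday d='2219-11-26'
:: 2219-11-26
>>> dial drift n='-397'
:: 2218-10-25
>>> dial markday d='^'
:: 2218-10-25
>>> shelfsys inscribe p='/zuro' c='pedus'
:: ToolError: is a directory
>>> dial monthend
:: 2218-10-31
>>> shelfsys scanf p='/zuro'
:: []
>>> dial drift n='-226'
:: 2218-03-19
>>> dial spanto d='^'
:: 0
>>> dial yhop n='7'
:: 2225-03-19
>>> shelfsys inscribe p='/tro' c='bigrem'
:: created
>>> shelfsys newfold p='/brocrar'
:: ok
>>> dial lunge n='-3'
:: 2224-12-19
>>> dial lunge n='18'
:: 2226-06-19
>>> dial markday d='^'
:: 2226-06-19

Answer: 2218-03-19


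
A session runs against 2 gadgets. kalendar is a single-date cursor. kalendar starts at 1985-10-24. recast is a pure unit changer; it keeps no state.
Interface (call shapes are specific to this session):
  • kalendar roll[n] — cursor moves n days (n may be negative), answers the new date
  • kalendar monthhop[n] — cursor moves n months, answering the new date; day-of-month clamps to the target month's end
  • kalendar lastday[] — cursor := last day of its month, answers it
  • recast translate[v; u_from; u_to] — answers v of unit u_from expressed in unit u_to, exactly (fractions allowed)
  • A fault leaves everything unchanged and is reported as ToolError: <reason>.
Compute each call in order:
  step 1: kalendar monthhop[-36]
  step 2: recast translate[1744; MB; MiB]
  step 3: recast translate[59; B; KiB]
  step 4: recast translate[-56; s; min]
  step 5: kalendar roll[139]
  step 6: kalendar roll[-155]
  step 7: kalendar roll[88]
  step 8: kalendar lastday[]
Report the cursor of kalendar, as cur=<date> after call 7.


Answer: cur=1983-01-04

Derivation:
;; 1. kalendar monthhop(n='-36') == 1982-10-24
;; 2. recast translate(v='1744', u_from='MB', u_to='MiB') == 1703125/1024
;; 3. recast translate(v='59', u_from='B', u_to='KiB') == 59/1024
;; 4. recast translate(v='-56', u_from='s', u_to='min') == -14/15
;; 5. kalendar roll(n='139') == 1983-03-12
;; 6. kalendar roll(n='-155') == 1982-10-08
;; 7. kalendar roll(n='88') == 1983-01-04
;; 8. kalendar lastday() == 1983-01-31


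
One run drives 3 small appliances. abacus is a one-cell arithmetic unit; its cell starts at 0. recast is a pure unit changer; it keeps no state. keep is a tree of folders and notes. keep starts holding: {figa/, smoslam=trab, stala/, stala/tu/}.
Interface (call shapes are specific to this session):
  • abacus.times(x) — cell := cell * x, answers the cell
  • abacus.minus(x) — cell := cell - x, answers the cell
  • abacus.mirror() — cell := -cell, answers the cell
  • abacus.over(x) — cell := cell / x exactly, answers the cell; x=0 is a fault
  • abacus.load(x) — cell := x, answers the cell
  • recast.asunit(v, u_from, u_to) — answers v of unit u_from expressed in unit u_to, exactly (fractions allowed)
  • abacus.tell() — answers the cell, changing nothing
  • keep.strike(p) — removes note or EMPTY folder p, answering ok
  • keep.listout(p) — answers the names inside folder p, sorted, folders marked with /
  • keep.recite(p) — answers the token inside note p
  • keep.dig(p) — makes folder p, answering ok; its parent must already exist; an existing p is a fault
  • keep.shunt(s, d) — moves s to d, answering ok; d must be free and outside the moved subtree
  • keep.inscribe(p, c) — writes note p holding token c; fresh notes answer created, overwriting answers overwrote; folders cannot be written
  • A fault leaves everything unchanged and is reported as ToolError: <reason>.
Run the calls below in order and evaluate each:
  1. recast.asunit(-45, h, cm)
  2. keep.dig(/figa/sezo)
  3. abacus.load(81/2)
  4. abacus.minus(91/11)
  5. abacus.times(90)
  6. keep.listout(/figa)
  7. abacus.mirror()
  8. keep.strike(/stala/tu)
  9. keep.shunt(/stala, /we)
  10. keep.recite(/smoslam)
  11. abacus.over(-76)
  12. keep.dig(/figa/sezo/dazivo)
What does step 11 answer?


! recast.asunit(v: -45, u_from: h, u_to: cm) -> ToolError: incompatible units
! keep.dig(p: /figa/sezo) -> ok
! abacus.load(x: 81/2) -> 81/2
! abacus.minus(x: 91/11) -> 709/22
! abacus.times(x: 90) -> 31905/11
! keep.listout(p: /figa) -> [sezo/]
! abacus.mirror() -> -31905/11
! keep.strike(p: /stala/tu) -> ok
! keep.shunt(s: /stala, d: /we) -> ok
! keep.recite(p: /smoslam) -> trab
! abacus.over(x: -76) -> 31905/836
! keep.dig(p: /figa/sezo/dazivo) -> ok

Answer: 31905/836


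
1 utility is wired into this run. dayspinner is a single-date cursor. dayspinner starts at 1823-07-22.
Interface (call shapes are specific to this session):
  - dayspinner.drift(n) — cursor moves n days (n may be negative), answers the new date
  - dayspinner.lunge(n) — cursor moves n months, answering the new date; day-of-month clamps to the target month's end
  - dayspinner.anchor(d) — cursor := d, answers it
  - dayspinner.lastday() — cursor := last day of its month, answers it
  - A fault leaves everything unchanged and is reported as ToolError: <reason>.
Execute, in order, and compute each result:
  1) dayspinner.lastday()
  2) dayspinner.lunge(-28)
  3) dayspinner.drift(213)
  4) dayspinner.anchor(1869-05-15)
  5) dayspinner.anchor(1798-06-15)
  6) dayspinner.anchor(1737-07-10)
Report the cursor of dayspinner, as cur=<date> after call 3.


>> lastday()
<< 1823-07-31
>> lunge(n: -28)
<< 1821-03-31
>> drift(n: 213)
<< 1821-10-30
>> anchor(d: 1869-05-15)
<< 1869-05-15
>> anchor(d: 1798-06-15)
<< 1798-06-15
>> anchor(d: 1737-07-10)
<< 1737-07-10

Answer: cur=1821-10-30


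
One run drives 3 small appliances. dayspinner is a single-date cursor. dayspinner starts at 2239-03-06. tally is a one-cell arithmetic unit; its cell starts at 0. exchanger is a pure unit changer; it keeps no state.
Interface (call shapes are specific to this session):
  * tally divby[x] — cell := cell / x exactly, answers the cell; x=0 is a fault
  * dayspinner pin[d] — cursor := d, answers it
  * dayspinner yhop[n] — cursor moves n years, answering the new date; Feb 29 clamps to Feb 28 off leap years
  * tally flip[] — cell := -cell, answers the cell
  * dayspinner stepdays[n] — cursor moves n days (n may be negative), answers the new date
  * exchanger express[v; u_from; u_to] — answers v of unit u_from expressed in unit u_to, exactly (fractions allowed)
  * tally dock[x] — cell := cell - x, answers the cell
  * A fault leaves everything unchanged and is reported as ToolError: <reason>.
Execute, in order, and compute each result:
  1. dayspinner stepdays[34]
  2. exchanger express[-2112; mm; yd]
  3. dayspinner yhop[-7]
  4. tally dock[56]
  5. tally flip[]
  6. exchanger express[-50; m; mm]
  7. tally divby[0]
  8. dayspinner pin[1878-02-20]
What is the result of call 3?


Answer: 2232-04-09

Derivation:
-- 1. dayspinner stepdays(34) : 2239-04-09
-- 2. exchanger express(-2112, mm, yd) : -880/381
-- 3. dayspinner yhop(-7) : 2232-04-09
-- 4. tally dock(56) : -56
-- 5. tally flip() : 56
-- 6. exchanger express(-50, m, mm) : -50000
-- 7. tally divby(0) : ToolError: division by zero
-- 8. dayspinner pin(1878-02-20) : 1878-02-20


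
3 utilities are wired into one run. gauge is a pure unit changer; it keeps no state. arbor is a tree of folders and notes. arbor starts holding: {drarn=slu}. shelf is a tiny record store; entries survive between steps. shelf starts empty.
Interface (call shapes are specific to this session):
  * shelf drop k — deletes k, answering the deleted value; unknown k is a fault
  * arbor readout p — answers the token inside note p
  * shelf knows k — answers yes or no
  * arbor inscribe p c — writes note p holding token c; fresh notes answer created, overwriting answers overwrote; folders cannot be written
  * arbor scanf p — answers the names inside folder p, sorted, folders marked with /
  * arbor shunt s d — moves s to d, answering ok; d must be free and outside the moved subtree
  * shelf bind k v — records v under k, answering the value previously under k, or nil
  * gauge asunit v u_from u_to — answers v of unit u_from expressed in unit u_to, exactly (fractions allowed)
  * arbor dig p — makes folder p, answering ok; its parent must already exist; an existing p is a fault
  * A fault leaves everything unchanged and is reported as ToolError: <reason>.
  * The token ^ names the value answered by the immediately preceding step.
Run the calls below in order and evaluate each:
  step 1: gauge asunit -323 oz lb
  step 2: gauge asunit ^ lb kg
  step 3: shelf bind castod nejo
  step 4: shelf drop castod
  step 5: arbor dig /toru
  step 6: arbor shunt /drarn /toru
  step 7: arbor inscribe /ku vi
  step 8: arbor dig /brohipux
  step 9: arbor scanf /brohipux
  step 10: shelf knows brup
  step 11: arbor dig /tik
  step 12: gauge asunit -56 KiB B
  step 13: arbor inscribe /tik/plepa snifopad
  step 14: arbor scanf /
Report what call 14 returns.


CALL gauge asunit[v=-323; u_from=oz; u_to=lb]
RET  -323/16
CALL gauge asunit[v=^; u_from=lb; u_to=kg]
RET  -14651033551/1600000000
CALL shelf bind[k=castod; v=nejo]
RET  nil
CALL shelf drop[k=castod]
RET  nejo
CALL arbor dig[p=/toru]
RET  ok
CALL arbor shunt[s=/drarn; d=/toru]
RET  ToolError: exists
CALL arbor inscribe[p=/ku; c=vi]
RET  created
CALL arbor dig[p=/brohipux]
RET  ok
CALL arbor scanf[p=/brohipux]
RET  []
CALL shelf knows[k=brup]
RET  no
CALL arbor dig[p=/tik]
RET  ok
CALL gauge asunit[v=-56; u_from=KiB; u_to=B]
RET  -57344
CALL arbor inscribe[p=/tik/plepa; c=snifopad]
RET  created
CALL arbor scanf[p=/]
RET  [brohipux/, drarn, ku, tik/, toru/]

Answer: [brohipux/, drarn, ku, tik/, toru/]


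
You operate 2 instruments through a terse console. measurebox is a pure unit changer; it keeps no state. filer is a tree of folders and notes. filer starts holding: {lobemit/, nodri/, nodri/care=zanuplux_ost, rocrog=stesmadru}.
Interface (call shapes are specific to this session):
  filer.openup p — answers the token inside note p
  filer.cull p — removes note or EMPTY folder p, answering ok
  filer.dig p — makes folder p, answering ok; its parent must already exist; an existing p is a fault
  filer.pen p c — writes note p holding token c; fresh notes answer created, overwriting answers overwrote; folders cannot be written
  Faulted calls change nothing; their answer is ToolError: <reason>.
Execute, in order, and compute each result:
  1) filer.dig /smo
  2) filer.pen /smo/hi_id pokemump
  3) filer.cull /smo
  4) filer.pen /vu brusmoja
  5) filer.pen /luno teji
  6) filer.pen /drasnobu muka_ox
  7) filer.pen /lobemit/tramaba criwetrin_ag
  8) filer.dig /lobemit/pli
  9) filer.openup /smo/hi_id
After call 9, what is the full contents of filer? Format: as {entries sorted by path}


CALL filer.dig[p→/smo]
RET  ok
CALL filer.pen[p→/smo/hi_id; c→pokemump]
RET  created
CALL filer.cull[p→/smo]
RET  ToolError: not empty
CALL filer.pen[p→/vu; c→brusmoja]
RET  created
CALL filer.pen[p→/luno; c→teji]
RET  created
CALL filer.pen[p→/drasnobu; c→muka_ox]
RET  created
CALL filer.pen[p→/lobemit/tramaba; c→criwetrin_ag]
RET  created
CALL filer.dig[p→/lobemit/pli]
RET  ok
CALL filer.openup[p→/smo/hi_id]
RET  pokemump

Answer: {drasnobu=muka_ox, lobemit/, lobemit/pli/, lobemit/tramaba=criwetrin_ag, luno=teji, nodri/, nodri/care=zanuplux_ost, rocrog=stesmadru, smo/, smo/hi_id=pokemump, vu=brusmoja}


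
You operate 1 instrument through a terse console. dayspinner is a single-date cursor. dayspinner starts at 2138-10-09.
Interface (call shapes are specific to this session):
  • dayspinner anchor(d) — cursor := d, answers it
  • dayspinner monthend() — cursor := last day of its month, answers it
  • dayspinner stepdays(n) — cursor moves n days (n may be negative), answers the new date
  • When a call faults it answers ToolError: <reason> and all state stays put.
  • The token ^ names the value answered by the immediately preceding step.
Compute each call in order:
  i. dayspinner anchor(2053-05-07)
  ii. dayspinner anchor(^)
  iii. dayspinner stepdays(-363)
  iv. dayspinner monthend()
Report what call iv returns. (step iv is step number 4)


Answer: 2052-05-31

Derivation:
~$ dayspinner anchor d→2053-05-07
[out] 2053-05-07
~$ dayspinner anchor d→^
[out] 2053-05-07
~$ dayspinner stepdays n→-363
[out] 2052-05-09
~$ dayspinner monthend
[out] 2052-05-31


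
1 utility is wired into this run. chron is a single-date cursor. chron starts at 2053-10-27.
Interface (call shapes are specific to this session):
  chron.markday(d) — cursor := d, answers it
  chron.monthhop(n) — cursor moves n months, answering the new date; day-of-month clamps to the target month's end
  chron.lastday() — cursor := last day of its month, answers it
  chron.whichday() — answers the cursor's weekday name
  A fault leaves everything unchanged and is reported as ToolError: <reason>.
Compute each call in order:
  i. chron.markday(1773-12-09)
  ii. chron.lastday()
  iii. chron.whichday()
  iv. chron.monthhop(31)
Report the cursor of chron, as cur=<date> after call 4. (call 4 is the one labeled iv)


-- 1. markday(d→1773-12-09) => 1773-12-09
-- 2. lastday() => 1773-12-31
-- 3. whichday() => Friday
-- 4. monthhop(n→31) => 1776-07-31

Answer: cur=1776-07-31


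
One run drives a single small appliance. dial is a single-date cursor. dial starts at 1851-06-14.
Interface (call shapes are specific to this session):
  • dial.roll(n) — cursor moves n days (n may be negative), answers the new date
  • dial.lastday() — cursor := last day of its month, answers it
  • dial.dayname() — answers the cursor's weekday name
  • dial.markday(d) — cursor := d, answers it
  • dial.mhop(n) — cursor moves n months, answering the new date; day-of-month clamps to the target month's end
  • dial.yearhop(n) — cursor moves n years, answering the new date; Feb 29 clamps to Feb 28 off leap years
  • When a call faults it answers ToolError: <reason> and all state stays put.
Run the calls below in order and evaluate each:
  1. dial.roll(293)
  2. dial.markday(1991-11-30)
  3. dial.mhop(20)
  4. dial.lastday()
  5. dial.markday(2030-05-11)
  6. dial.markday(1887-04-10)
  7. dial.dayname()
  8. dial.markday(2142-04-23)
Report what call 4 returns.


Then dial.roll using n='293', — result: 1852-04-02.
Now I run dial.markday using d='1991-11-30', and see 1991-11-30.
Next I call dial.mhop using n='20', giving 1993-07-30.
I invoke dial.lastday(), and see 1993-07-31.
I invoke dial.markday using d='2030-05-11': 2030-05-11.
I use dial.markday using d='1887-04-10', and get 1887-04-10.
Using dial.dayname(): Sunday.
Calling dial.markday using d='2142-04-23', giving 2142-04-23.

Answer: 1993-07-31


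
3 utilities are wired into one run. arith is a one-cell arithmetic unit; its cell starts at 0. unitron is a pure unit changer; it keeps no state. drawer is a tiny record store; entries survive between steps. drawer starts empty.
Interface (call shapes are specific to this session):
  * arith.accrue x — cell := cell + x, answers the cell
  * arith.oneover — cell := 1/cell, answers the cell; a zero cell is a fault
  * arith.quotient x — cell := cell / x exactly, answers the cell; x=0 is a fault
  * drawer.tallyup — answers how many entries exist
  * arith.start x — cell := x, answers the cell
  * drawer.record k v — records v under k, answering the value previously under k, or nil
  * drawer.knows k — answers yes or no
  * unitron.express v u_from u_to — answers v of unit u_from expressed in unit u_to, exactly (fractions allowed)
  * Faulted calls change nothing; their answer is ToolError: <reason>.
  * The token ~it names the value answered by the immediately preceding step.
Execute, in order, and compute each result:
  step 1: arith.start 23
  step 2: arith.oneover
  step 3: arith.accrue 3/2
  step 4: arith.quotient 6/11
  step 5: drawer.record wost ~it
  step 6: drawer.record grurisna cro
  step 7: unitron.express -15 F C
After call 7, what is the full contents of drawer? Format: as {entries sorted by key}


Answer: {grurisna=cro, wost=781/276}

Derivation:
==> arith.start(23)
<== 23
==> arith.oneover()
<== 1/23
==> arith.accrue(3/2)
<== 71/46
==> arith.quotient(6/11)
<== 781/276
==> drawer.record(wost, ~it)
<== nil
==> drawer.record(grurisna, cro)
<== nil
==> unitron.express(-15, F, C)
<== -235/9


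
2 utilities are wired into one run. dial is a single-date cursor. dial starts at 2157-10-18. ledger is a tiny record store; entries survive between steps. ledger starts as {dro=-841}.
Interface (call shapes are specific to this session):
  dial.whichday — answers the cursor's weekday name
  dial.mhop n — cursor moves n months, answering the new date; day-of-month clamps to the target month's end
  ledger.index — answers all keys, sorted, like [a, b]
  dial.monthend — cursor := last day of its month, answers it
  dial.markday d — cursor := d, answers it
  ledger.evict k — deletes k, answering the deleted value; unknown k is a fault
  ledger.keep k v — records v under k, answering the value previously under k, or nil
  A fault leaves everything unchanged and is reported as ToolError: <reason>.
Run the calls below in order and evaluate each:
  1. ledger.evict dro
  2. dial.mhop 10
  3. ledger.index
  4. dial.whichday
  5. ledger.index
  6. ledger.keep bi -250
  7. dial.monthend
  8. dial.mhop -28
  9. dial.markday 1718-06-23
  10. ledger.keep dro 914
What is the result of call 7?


Answer: 2158-08-31

Derivation:
% ledger.evict(k: dro) -> -841
% dial.mhop(n: 10) -> 2158-08-18
% ledger.index() -> []
% dial.whichday() -> Friday
% ledger.index() -> []
% ledger.keep(k: bi, v: -250) -> nil
% dial.monthend() -> 2158-08-31
% dial.mhop(n: -28) -> 2156-04-30
% dial.markday(d: 1718-06-23) -> 1718-06-23
% ledger.keep(k: dro, v: 914) -> nil


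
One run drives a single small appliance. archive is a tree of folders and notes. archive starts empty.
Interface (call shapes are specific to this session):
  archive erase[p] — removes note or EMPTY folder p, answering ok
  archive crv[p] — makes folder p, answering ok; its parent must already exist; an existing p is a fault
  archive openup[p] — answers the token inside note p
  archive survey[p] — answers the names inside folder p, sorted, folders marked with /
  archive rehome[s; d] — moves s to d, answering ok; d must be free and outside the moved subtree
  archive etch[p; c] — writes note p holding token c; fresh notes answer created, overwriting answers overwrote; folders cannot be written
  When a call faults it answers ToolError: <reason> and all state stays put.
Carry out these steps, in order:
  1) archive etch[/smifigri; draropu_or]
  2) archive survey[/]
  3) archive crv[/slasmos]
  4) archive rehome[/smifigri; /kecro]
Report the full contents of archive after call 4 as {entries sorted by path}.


Answer: {kecro=draropu_or, slasmos/}

Derivation:
==> archive etch(/smifigri, draropu_or)
<== created
==> archive survey(/)
<== [smifigri]
==> archive crv(/slasmos)
<== ok
==> archive rehome(/smifigri, /kecro)
<== ok
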